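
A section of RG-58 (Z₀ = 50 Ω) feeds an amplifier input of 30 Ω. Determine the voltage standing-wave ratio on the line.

VSWR ≈ 1.67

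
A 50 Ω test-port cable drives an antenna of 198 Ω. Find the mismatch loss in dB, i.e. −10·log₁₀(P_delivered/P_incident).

Γ = (198 − 50)/(198 + 50) = 0.597
|Γ|² = 0.356, so P_del/P_inc = 1 − |Γ|² = 0.644
ML = −10·log₁₀(1 − |Γ|²)

mismatch loss ≈ 1.91 dB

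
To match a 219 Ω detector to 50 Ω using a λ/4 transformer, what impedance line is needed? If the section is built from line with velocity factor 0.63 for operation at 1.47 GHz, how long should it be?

Z_qwt = √(Z_0·R_L) = √(50 × 219) = √10950
λ = 0.63·c/f = 0.129 m, so l = λ/4 = 0.0321 m

Z_qwt ≈ 105 Ω; length ≈ 3.21 cm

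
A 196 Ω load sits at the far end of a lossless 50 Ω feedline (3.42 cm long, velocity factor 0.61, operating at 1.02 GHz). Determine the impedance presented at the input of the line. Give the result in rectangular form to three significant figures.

λ = v/f = 0.61·c / 1.02 GHz = 0.179 m
βl = 2π·l/λ = 2π × 0.191 = 68.6°
tan(βl) = tan(68.6°) = 2.55
Z_in = Z_0·(Z_L + jZ_0·tanβl)/(Z_0 + jZ_L·tanβl)
     = 50·(196 + j128)/(50 + j501)

Z_in ≈ 14.6 − j18.1 Ω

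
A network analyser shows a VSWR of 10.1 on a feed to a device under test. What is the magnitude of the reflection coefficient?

|Γ| = (S − 1)/(S + 1) = (10.1 − 1)/(10.1 + 1) = 9.1/11.1

|Γ| ≈ 0.82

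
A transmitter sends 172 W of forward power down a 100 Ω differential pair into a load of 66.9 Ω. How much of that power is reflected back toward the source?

Γ = (66.9 − 100)/(66.9 + 100) = -0.198
|Γ|² = 0.0393
P_refl = |Γ|²·P_inc = 6.77 W, P_del = (1 − |Γ|²)·P_inc = 165 W

P_reflected ≈ 6.77 W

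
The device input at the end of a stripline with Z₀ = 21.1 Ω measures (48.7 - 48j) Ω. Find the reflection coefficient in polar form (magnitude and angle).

Γ ≈ 0.654 ∠ -25.6°

Γ = (Z_L − Z_0)/(Z_L + Z_0) = (27.6 − j48)/(69.8 − j48)
|Γ| = 55.4/84.7 = 0.654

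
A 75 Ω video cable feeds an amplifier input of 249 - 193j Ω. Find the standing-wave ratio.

Γ = (Z_L − Z_0)/(Z_L + Z_0) = (174 − j193)/(324 − j193)
|Γ| = 260/377 = 0.689
VSWR = (1 + |Γ|)/(1 − |Γ|) = 1.69/0.311

VSWR ≈ 5.43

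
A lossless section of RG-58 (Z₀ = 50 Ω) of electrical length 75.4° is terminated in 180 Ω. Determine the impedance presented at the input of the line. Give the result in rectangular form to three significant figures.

tan(βl) = tan(75.4°) = 3.84
Z_in = Z_0·(Z_L + jZ_0·tanβl)/(Z_0 + jZ_L·tanβl)
     = 50·(180 + j192)/(50 + j691)

Z_in ≈ 14.8 − j12 Ω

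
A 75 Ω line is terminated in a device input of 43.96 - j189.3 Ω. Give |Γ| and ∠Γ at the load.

Γ ≈ 0.858 ∠ -41.5°

Γ = (Z_L − Z_0)/(Z_L + Z_0) = (-31.04 − j189.3)/(119 − j189.3)
|Γ| = 192/224 = 0.858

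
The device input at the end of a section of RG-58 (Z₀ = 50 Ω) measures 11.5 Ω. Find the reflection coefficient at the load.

Γ = -0.626

Γ = (Z_L − Z_0)/(Z_L + Z_0) = (11.5 − 50)/(11.5 + 50) = -38.5/61.5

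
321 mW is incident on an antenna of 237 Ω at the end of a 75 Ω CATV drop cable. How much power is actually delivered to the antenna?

P_delivered ≈ 234 mW

Γ = (237 − 75)/(237 + 75) = 0.519
|Γ|² = 0.27
P_refl = |Γ|²·P_inc = 86.5 mW, P_del = (1 − |Γ|²)·P_inc = 234 mW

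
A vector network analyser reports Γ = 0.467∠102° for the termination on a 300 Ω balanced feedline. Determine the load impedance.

Z_L = Z_0·(1 + Γ)/(1 − Γ) = 300·(0.903 + j0.457)/(1.1 − j0.457)

Z_L ≈ 166 + j194 Ω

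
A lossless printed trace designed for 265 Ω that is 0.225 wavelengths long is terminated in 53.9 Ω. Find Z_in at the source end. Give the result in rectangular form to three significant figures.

Z_in ≈ 831 + j605 Ω

βl = 2π × 0.225 = 81°
tan(βl) = tan(81°) = 6.31
Z_in = Z_0·(Z_L + jZ_0·tanβl)/(Z_0 + jZ_L·tanβl)
     = 265·(53.9 + j1670)/(265 + j340)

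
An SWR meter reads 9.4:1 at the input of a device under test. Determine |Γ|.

|Γ| = (S − 1)/(S + 1) = (9.4 − 1)/(9.4 + 1) = 8.4/10.4

|Γ| ≈ 0.808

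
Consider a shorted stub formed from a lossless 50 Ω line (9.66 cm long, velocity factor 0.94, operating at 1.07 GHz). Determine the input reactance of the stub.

X_in ≈ -55.6 Ω (capacitive)

λ = v/f = 0.94·c / 1.07 GHz = 0.264 m
βl = 2π·l/λ = 2π × 0.367 = 132°
tan(βl) = -1.11
For a shorted stub, Z_in = jZ_0·tan(βl)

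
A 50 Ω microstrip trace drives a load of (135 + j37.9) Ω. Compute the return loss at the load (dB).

Γ = (85 + j37.9)/(185 + j37.9), |Γ| = 0.493
RL = −20·log₁₀|Γ| = −20·log₁₀(0.493)

RL ≈ 6.15 dB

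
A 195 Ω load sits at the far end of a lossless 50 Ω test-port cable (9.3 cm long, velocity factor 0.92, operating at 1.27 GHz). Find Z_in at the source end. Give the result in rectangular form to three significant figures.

Z_in ≈ 52.4 + j75.1 Ω

λ = v/f = 0.92·c / 1.27 GHz = 0.217 m
βl = 2π·l/λ = 2π × 0.428 = 154°
tan(βl) = tan(154°) = -0.487
Z_in = Z_0·(Z_L + jZ_0·tanβl)/(Z_0 + jZ_L·tanβl)
     = 50·(195 − j24.3)/(50 − j94.9)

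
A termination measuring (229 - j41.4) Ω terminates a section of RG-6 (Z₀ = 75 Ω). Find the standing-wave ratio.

Γ = (Z_L − Z_0)/(Z_L + Z_0) = (154 − j41.4)/(304 − j41.4)
|Γ| = 159/307 = 0.52
VSWR = (1 + |Γ|)/(1 − |Γ|) = 1.52/0.48

VSWR ≈ 3.16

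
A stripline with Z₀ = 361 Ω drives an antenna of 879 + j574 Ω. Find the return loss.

Γ = (518 + j574)/(1240 + j574), |Γ| = 0.566
RL = −20·log₁₀|Γ| = −20·log₁₀(0.566)

RL ≈ 4.95 dB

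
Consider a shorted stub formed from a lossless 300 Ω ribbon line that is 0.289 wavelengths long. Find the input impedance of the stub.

Z_in ≈ −j1200 Ω

βl = 2π × 0.289 = 104°
tan(βl) = -4
For a shorted stub, Z_in = jZ_0·tan(βl)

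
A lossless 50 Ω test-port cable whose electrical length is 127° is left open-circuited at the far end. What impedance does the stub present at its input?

tan(βl) = -1.33
For an open-circuited stub, Z_in = −jZ_0·cot(βl) = −jZ_0/tan(βl)

Z_in ≈ +j37.7 Ω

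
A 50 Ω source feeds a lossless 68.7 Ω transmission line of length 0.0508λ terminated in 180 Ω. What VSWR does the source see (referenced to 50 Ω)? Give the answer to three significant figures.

βl = 2π × 0.0508 = 18.3°
tan(βl) = 0.33
Z_in = Z_0·(Z_L + jZ_0·tanβl)/(Z_0 + jZ_L·tanβl) = 114 − j76.1 Ω
Γ_s = (Z_in − Z_s)/(Z_in + Z_s) = (64.1 − j76.1)/(164 − j76.1), |Γ_s| = 0.55
VSWR = (1 + |Γ_s|)/(1 − |Γ_s|)

VSWR ≈ 3.45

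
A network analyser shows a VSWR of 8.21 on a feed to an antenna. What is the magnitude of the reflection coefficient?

|Γ| = (S − 1)/(S + 1) = (8.21 − 1)/(8.21 + 1) = 7.21/9.21

|Γ| ≈ 0.783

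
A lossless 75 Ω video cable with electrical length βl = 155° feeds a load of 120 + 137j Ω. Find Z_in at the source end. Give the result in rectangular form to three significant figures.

Z_in ≈ 36.7 + j69.9 Ω

tan(βl) = tan(155°) = -0.466
Z_in = Z_0·(Z_L + jZ_0·tanβl)/(Z_0 + jZ_L·tanβl)
     = 75·(120 + j102)/(139 − j56)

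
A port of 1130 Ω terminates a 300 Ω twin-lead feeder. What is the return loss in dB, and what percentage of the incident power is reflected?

Γ = (1130 − 300)/(1130 + 300) = 0.58
RL = −20·log₁₀(0.58) = 4.73 dB
P_refl/P_inc = |Γ|² = 0.337

RL ≈ 4.73 dB; 33.7% of incident power reflected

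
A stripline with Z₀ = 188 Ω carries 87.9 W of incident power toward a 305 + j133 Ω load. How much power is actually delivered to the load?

|Γ| = |(117 + j133)/(493 + j133)| = 0.347
|Γ|² = 0.12
P_refl = |Γ|²·P_inc = 10.6 W, P_del = (1 − |Γ|²)·P_inc = 77.3 W

P_delivered ≈ 77.3 W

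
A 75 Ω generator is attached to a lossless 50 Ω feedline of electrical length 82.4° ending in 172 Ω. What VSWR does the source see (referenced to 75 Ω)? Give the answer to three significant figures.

VSWR ≈ 5.11

tan(βl) = 7.49
Z_in = Z_0·(Z_L + jZ_0·tanβl)/(Z_0 + jZ_L·tanβl) = 14.8 − j6.1 Ω
Γ_s = (Z_in − Z_s)/(Z_in + Z_s) = (-60.2 − j6.1)/(89.8 − j6.1), |Γ_s| = 0.673
VSWR = (1 + |Γ_s|)/(1 − |Γ_s|)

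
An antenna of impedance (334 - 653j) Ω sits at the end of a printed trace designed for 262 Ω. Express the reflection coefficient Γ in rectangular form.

Γ = (Z_L − Z_0)/(Z_L + Z_0) = (72 − j653)/(596 − j653)

Γ ≈ 0.6 − j0.438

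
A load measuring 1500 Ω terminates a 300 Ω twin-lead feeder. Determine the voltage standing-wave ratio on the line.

Γ = (1500 − 300)/(1500 + 300) = 0.667
VSWR = (1 + 0.667)/(1 − 0.667)

VSWR ≈ 5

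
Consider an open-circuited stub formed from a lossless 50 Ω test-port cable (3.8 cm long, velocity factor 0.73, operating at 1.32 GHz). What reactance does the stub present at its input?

X_in ≈ -6.62 Ω (capacitive)

λ = v/f = 0.73·c / 1.32 GHz = 0.166 m
βl = 2π·l/λ = 2π × 0.229 = 82.5°
tan(βl) = 7.55
For an open-circuited stub, Z_in = −jZ_0·cot(βl) = −jZ_0/tan(βl)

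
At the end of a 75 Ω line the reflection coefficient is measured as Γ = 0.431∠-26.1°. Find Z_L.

Z_L = Z_0·(1 + Γ)/(1 − Γ) = 75·(1.39 − j0.19)/(0.613 + j0.19)

Z_L ≈ 148 − j69.1 Ω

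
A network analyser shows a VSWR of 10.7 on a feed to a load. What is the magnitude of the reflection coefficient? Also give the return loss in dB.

|Γ| ≈ 0.829; return loss ≈ 1.63 dB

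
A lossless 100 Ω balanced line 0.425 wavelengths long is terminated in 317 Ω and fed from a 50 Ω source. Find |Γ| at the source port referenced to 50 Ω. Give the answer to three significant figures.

|Γ| ≈ 0.689

βl = 2π × 0.425 = 153°
tan(βl) = -0.51
Z_in = Z_0·(Z_L + jZ_0·tanβl)/(Z_0 + jZ_L·tanβl) = 111 + j128 Ω
Γ_s = (Z_in − Z_s)/(Z_in + Z_s) = (60.6 + j128)/(161 + j128), |Γ_s| = 0.689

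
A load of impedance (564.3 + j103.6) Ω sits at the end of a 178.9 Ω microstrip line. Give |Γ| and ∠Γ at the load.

Γ = (Z_L − Z_0)/(Z_L + Z_0) = (385.4 + j103.6)/(743.2 + j103.6)
|Γ| = 399/750 = 0.532

Γ ≈ 0.532 ∠ 7.11°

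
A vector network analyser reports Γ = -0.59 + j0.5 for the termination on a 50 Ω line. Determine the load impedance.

Z_L = Z_0·(1 + Γ)/(1 − Γ) = 50·(0.41 + j0.5)/(1.59 − j0.5)

Z_L ≈ 7.23 + j18 Ω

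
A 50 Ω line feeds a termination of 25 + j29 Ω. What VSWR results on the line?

VSWR ≈ 2.82

Γ = (Z_L − Z_0)/(Z_L + Z_0) = (-25 + j29)/(75 + j29)
|Γ| = 38.3/80.4 = 0.476
VSWR = (1 + |Γ|)/(1 − |Γ|) = 1.48/0.524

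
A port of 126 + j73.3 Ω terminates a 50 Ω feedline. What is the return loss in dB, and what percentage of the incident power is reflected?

Γ = (76 + j73.3)/(176 + j73.3), |Γ| = 0.554
RL = −20·log₁₀(0.554) = 5.13 dB
P_refl/P_inc = |Γ|² = 0.307

RL ≈ 5.13 dB; 30.7% of incident power reflected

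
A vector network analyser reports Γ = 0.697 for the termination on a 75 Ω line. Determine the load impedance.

Z_L ≈ 420 Ω

Z_L = Z_0·(1 + Γ)/(1 − Γ) = 75·(1.7)/(0.303)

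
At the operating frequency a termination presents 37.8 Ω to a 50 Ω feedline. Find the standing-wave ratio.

VSWR ≈ 1.32

For a purely resistive load, VSWR = R_L/Z_0 or Z_0/R_L (whichever > 1) = 50/37.8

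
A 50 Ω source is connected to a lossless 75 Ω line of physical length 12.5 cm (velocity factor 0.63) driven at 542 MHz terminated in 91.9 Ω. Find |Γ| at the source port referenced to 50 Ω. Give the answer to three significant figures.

|Γ| ≈ 0.206

λ = v/f = 0.63·c / 542 MHz = 0.349 m
βl = 2π·l/λ = 2π × 0.358 = 129°
tan(βl) = -1.23
Z_in = Z_0·(Z_L + jZ_0·tanβl)/(Z_0 + jZ_L·tanβl) = 70.6 + j14.1 Ω
Γ_s = (Z_in − Z_s)/(Z_in + Z_s) = (20.6 + j14.1)/(121 + j14.1), |Γ_s| = 0.206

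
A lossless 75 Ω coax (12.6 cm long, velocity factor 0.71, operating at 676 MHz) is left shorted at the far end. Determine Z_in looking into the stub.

λ = v/f = 0.71·c / 676 MHz = 0.315 m
βl = 2π·l/λ = 2π × 0.4 = 144°
tan(βl) = -0.728
For a shorted stub, Z_in = jZ_0·tan(βl)

Z_in ≈ −j54.6 Ω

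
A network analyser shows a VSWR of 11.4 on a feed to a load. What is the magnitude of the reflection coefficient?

|Γ| ≈ 0.839

|Γ| = (S − 1)/(S + 1) = (11.4 − 1)/(11.4 + 1) = 10.4/12.4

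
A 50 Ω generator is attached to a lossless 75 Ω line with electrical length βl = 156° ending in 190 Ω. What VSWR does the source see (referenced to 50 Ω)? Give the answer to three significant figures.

tan(βl) = -0.445
Z_in = Z_0·(Z_L + jZ_0·tanβl)/(Z_0 + jZ_L·tanβl) = 100 + j79.6 Ω
Γ_s = (Z_in − Z_s)/(Z_in + Z_s) = (50.2 + j79.6)/(150 + j79.6), |Γ_s| = 0.554
VSWR = (1 + |Γ_s|)/(1 − |Γ_s|)

VSWR ≈ 3.48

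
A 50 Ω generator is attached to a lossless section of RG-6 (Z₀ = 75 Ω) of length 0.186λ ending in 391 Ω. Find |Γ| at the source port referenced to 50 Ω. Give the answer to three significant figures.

βl = 2π × 0.186 = 67°
tan(βl) = 2.35
Z_in = Z_0·(Z_L + jZ_0·tanβl)/(Z_0 + jZ_L·tanβl) = 16.9 − j30.5 Ω
Γ_s = (Z_in − Z_s)/(Z_in + Z_s) = (-33.1 − j30.5)/(66.9 − j30.5), |Γ_s| = 0.613

|Γ| ≈ 0.613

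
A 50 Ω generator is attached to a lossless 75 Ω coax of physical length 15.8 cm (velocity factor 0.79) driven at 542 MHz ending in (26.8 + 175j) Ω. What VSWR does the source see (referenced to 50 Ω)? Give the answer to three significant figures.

λ = v/f = 0.79·c / 542 MHz = 0.437 m
βl = 2π·l/λ = 2π × 0.361 = 130°
tan(βl) = -1.19
Z_in = Z_0·(Z_L + jZ_0·tanβl)/(Z_0 + jZ_L·tanβl) = 4.48 + j23.3 Ω
Γ_s = (Z_in − Z_s)/(Z_in + Z_s) = (-45.5 + j23.3)/(54.5 + j23.3), |Γ_s| = 0.863
VSWR = (1 + |Γ_s|)/(1 − |Γ_s|)

VSWR ≈ 13.6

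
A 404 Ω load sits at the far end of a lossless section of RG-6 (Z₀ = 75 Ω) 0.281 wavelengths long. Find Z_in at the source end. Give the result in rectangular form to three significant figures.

βl = 2π × 0.281 = 101°
tan(βl) = tan(101°) = -5.07
Z_in = Z_0·(Z_L + jZ_0·tanβl)/(Z_0 + jZ_L·tanβl)
     = 75·(404 − j380)/(75 − j2050)

Z_in ≈ 14.4 + j14.3 Ω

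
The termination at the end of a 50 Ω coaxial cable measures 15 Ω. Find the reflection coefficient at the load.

Γ = -0.538

Γ = (Z_L − Z_0)/(Z_L + Z_0) = (15 − 50)/(15 + 50) = -35/65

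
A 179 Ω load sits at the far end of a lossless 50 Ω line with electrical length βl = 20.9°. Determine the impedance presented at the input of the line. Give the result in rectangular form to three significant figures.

Z_in ≈ 71.5 − j78.6 Ω

tan(βl) = tan(20.9°) = 0.382
Z_in = Z_0·(Z_L + jZ_0·tanβl)/(Z_0 + jZ_L·tanβl)
     = 50·(179 + j19.1)/(50 + j68.4)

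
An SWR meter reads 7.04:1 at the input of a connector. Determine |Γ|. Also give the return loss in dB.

|Γ| ≈ 0.751; return loss ≈ 2.48 dB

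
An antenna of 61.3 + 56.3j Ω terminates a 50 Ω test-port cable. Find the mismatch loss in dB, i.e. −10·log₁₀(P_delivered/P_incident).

mismatch loss ≈ 1.03 dB

Γ = (11.3 + j56.3)/(111.3 + j56.3), |Γ| = 0.46
|Γ|² = 0.212, so P_del/P_inc = 1 − |Γ|² = 0.788
ML = −10·log₁₀(1 − |Γ|²)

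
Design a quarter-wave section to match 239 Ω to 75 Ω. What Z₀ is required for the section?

Z_qwt ≈ 134 Ω

Z_qwt = √(Z_0·R_L) = √(75 × 239) = √17920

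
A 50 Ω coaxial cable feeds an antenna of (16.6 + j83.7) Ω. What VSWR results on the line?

VSWR ≈ 11.7

Γ = (Z_L − Z_0)/(Z_L + Z_0) = (-33.4 + j83.7)/(66.6 + j83.7)
|Γ| = 90.1/107 = 0.843
VSWR = (1 + |Γ|)/(1 − |Γ|) = 1.84/0.157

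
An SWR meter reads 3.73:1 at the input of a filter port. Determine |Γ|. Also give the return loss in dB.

|Γ| = (S − 1)/(S + 1) = (3.73 − 1)/(3.73 + 1) = 2.73/4.73
RL = −20·log₁₀|Γ| = −20·log₁₀(0.577)

|Γ| ≈ 0.577; return loss ≈ 4.77 dB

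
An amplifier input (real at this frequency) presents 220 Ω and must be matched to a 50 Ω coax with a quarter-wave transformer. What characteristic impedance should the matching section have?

Z_qwt ≈ 105 Ω

Z_qwt = √(Z_0·R_L) = √(50 × 220) = √11000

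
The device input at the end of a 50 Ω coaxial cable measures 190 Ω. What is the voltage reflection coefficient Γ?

Γ = (Z_L − Z_0)/(Z_L + Z_0) = (190 − 50)/(190 + 50) = 140/240

Γ = 0.583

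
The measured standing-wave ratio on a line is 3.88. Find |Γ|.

|Γ| ≈ 0.59

|Γ| = (S − 1)/(S + 1) = (3.88 − 1)/(3.88 + 1) = 2.88/4.88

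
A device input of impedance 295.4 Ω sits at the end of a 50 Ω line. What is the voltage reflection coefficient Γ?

Γ = (Z_L − Z_0)/(Z_L + Z_0) = (295.4 − 50)/(295.4 + 50) = 245.4/345.4

Γ = 0.71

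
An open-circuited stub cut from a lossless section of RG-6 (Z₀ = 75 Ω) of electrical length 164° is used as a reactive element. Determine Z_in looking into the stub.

tan(βl) = -0.287
For an open-circuited stub, Z_in = −jZ_0·cot(βl) = −jZ_0/tan(βl)

Z_in ≈ +j262 Ω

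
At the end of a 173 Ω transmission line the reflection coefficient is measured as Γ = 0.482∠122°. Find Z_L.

Z_L ≈ 76.2 + j81.1 Ω

Z_L = Z_0·(1 + Γ)/(1 − Γ) = 173·(0.745 + j0.409)/(1.26 − j0.409)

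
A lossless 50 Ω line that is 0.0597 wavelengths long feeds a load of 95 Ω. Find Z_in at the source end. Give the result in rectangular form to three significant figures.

βl = 2π × 0.0597 = 21.5°
tan(βl) = tan(21.5°) = 0.394
Z_in = Z_0·(Z_L + jZ_0·tanβl)/(Z_0 + jZ_L·tanβl)
     = 50·(95 + j19.7)/(50 + j37.4)

Z_in ≈ 70.4 − j32.9 Ω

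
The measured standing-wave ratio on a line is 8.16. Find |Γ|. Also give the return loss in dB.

|Γ| = (S − 1)/(S + 1) = (8.16 − 1)/(8.16 + 1) = 7.16/9.16
RL = −20·log₁₀|Γ| = −20·log₁₀(0.782)

|Γ| ≈ 0.782; return loss ≈ 2.14 dB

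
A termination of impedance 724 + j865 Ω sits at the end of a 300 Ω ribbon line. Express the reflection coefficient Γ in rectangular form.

Γ = (Z_L − Z_0)/(Z_L + Z_0) = (424 + j865)/(1024 + j865)

Γ ≈ 0.658 + j0.289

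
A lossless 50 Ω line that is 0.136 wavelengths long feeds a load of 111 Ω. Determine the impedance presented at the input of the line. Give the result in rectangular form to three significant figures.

βl = 2π × 0.136 = 49°
tan(βl) = tan(49°) = 1.15
Z_in = Z_0·(Z_L + jZ_0·tanβl)/(Z_0 + jZ_L·tanβl)
     = 50·(111 + j57.4)/(50 + j128)

Z_in ≈ 34.3 − j30.1 Ω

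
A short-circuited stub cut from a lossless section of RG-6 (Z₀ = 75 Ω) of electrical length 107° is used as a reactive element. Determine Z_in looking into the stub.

Z_in ≈ −j245 Ω

tan(βl) = -3.27
For a short-circuited stub, Z_in = jZ_0·tan(βl)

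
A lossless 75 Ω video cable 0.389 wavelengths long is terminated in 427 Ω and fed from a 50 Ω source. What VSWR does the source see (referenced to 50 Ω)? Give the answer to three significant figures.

βl = 2π × 0.389 = 140°
tan(βl) = -0.838
Z_in = Z_0·(Z_L + jZ_0·tanβl)/(Z_0 + jZ_L·tanβl) = 30.6 + j83.1 Ω
Γ_s = (Z_in − Z_s)/(Z_in + Z_s) = (-19.4 + j83.1)/(80.6 + j83.1), |Γ_s| = 0.737
VSWR = (1 + |Γ_s|)/(1 − |Γ_s|)

VSWR ≈ 6.61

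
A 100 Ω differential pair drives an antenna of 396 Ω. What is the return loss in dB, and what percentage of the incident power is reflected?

Γ = (396 − 100)/(396 + 100) = 0.597
RL = −20·log₁₀(0.597) = 4.48 dB
P_refl/P_inc = |Γ|² = 0.356

RL ≈ 4.48 dB; 35.6% of incident power reflected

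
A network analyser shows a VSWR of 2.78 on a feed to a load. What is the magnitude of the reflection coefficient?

|Γ| ≈ 0.471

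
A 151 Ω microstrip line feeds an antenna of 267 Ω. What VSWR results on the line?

Γ = (267 − 151)/(267 + 151) = 0.278
VSWR = (1 + 0.278)/(1 − 0.278)

VSWR ≈ 1.77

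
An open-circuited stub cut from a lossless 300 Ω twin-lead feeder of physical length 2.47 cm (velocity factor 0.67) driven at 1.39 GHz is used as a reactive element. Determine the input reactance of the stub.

λ = v/f = 0.67·c / 1.39 GHz = 0.145 m
βl = 2π·l/λ = 2π × 0.171 = 61.5°
tan(βl) = 1.84
For an open-circuited stub, Z_in = −jZ_0·cot(βl) = −jZ_0/tan(βl)

X_in ≈ -163 Ω (capacitive)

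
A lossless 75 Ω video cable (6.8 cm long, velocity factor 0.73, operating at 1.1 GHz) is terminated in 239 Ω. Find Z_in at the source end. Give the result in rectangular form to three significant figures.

Z_in ≈ 32.1 + j42.1 Ω

λ = v/f = 0.73·c / 1.1 GHz = 0.199 m
βl = 2π·l/λ = 2π × 0.342 = 123°
tan(βl) = tan(123°) = -1.54
Z_in = Z_0·(Z_L + jZ_0·tanβl)/(Z_0 + jZ_L·tanβl)
     = 75·(239 − j116)/(75 − j369)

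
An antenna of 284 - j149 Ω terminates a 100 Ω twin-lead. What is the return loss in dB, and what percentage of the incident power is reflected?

Γ = (184 − j149)/(384 − j149), |Γ| = 0.575
RL = −20·log₁₀(0.575) = 4.81 dB
P_refl/P_inc = |Γ|² = 0.33

RL ≈ 4.81 dB; 33% of incident power reflected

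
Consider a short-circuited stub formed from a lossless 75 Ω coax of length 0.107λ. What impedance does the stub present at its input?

βl = 2π × 0.107 = 38.5°
tan(βl) = 0.796
For a short-circuited stub, Z_in = jZ_0·tan(βl)

Z_in ≈ +j59.7 Ω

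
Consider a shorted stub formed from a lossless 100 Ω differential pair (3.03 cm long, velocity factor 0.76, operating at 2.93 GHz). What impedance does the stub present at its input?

λ = v/f = 0.76·c / 2.93 GHz = 0.0778 m
βl = 2π·l/λ = 2π × 0.389 = 140°
tan(βl) = -0.834
For a shorted stub, Z_in = jZ_0·tan(βl)

Z_in ≈ −j83.4 Ω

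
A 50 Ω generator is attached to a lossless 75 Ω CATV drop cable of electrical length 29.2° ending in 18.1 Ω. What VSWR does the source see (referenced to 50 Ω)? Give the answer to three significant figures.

VSWR ≈ 3.62

tan(βl) = 0.559
Z_in = Z_0·(Z_L + jZ_0·tanβl)/(Z_0 + jZ_L·tanβl) = 23.3 + j38.8 Ω
Γ_s = (Z_in − Z_s)/(Z_in + Z_s) = (-26.7 + j38.8)/(73.3 + j38.8), |Γ_s| = 0.567
VSWR = (1 + |Γ_s|)/(1 − |Γ_s|)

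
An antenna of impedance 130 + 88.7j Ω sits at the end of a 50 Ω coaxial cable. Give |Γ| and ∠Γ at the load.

Γ = (Z_L − Z_0)/(Z_L + Z_0) = (80 + j88.7)/(180 + j88.7)
|Γ| = 119/201 = 0.595

Γ ≈ 0.595 ∠ 21.7°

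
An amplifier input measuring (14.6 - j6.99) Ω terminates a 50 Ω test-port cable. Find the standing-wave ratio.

VSWR ≈ 3.5

Γ = (Z_L − Z_0)/(Z_L + Z_0) = (-35.4 − j6.99)/(64.6 − j6.99)
|Γ| = 36.1/65 = 0.555
VSWR = (1 + |Γ|)/(1 − |Γ|) = 1.56/0.445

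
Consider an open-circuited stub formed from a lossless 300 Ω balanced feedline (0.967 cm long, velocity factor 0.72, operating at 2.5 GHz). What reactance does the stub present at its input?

λ = v/f = 0.72·c / 2.5 GHz = 0.0864 m
βl = 2π·l/λ = 2π × 0.112 = 40.3°
tan(βl) = 0.848
For an open-circuited stub, Z_in = −jZ_0·cot(βl) = −jZ_0/tan(βl)

X_in ≈ -354 Ω (capacitive)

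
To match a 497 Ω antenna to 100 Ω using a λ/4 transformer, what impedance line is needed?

Z_qwt = √(Z_0·R_L) = √(100 × 497) = √49700

Z_qwt ≈ 223 Ω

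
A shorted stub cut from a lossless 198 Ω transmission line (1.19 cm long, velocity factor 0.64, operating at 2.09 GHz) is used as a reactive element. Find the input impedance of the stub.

λ = v/f = 0.64·c / 2.09 GHz = 0.0919 m
βl = 2π·l/λ = 2π × 0.13 = 46.6°
tan(βl) = 1.06
For a shorted stub, Z_in = jZ_0·tan(βl)

Z_in ≈ +j210 Ω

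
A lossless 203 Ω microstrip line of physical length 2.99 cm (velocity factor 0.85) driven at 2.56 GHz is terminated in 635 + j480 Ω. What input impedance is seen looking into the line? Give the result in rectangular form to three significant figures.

λ = v/f = 0.85·c / 2.56 GHz = 0.0996 m
βl = 2π·l/λ = 2π × 0.3 = 108°
tan(βl) = tan(108°) = -3.07
Z_in = Z_0·(Z_L + jZ_0·tanβl)/(Z_0 + jZ_L·tanβl)
     = 203·(635 − j142)/(1670 − j1950)

Z_in ≈ 41.3 + j30.7 Ω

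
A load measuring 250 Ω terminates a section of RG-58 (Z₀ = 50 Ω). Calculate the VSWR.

VSWR ≈ 5

For a purely resistive load, VSWR = R_L/Z_0 or Z_0/R_L (whichever > 1) = 250/50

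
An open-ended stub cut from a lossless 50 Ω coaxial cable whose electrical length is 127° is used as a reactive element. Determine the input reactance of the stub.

X_in ≈ 37.7 Ω (inductive)

tan(βl) = -1.33
For an open-ended stub, Z_in = −jZ_0·cot(βl) = −jZ_0/tan(βl)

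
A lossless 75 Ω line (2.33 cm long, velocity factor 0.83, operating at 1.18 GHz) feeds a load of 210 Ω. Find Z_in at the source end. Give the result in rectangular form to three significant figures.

λ = v/f = 0.83·c / 1.18 GHz = 0.211 m
βl = 2π·l/λ = 2π × 0.11 = 39.8°
tan(βl) = tan(39.8°) = 0.832
Z_in = Z_0·(Z_L + jZ_0·tanβl)/(Z_0 + jZ_L·tanβl)
     = 75·(210 + j62.4)/(75 + j175)

Z_in ≈ 55.3 − j66.4 Ω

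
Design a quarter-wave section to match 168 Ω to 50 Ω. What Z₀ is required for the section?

Z_qwt = √(Z_0·R_L) = √(50 × 168) = √8400

Z_qwt ≈ 91.7 Ω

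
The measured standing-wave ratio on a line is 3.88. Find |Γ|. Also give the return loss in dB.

|Γ| ≈ 0.59; return loss ≈ 4.58 dB

|Γ| = (S − 1)/(S + 1) = (3.88 − 1)/(3.88 + 1) = 2.88/4.88
RL = −20·log₁₀|Γ| = −20·log₁₀(0.59)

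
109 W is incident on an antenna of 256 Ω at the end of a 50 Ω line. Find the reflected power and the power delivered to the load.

Γ = (256 − 50)/(256 + 50) = 0.673
|Γ|² = 0.453
P_refl = |Γ|²·P_inc = 49.4 W, P_del = (1 − |Γ|²)·P_inc = 59.6 W

P_reflected ≈ 49.4 W; P_delivered ≈ 59.6 W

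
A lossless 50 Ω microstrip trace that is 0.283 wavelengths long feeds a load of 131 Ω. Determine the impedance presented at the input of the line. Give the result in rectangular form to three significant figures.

βl = 2π × 0.283 = 102°
tan(βl) = tan(102°) = -4.75
Z_in = Z_0·(Z_L + jZ_0·tanβl)/(Z_0 + jZ_L·tanβl)
     = 50·(131 − j238)/(50 − j623)

Z_in ≈ 19.8 + j8.93 Ω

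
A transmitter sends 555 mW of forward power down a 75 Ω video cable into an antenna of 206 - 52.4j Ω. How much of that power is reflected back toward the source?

P_reflected ≈ 135 mW

|Γ| = |(131 − j52.4)/(281 − j52.4)| = 0.494
|Γ|² = 0.244
P_refl = |Γ|²·P_inc = 135 mW, P_del = (1 − |Γ|²)·P_inc = 420 mW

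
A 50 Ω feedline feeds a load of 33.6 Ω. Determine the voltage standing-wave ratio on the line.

VSWR ≈ 1.49

Γ = (33.6 − 50)/(33.6 + 50) = -0.196
VSWR = (1 + 0.196)/(1 − 0.196)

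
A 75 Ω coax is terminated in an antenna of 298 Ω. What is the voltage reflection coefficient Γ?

Γ = (Z_L − Z_0)/(Z_L + Z_0) = (298 − 75)/(298 + 75) = 223/373

Γ = 0.598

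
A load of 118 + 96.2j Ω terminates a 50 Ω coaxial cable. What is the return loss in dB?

RL ≈ 4.31 dB

Γ = (68 + j96.2)/(168 + j96.2), |Γ| = 0.609
RL = −20·log₁₀|Γ| = −20·log₁₀(0.609)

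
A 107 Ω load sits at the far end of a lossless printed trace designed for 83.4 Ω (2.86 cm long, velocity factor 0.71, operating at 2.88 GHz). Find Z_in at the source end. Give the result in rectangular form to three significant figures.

λ = v/f = 0.71·c / 2.88 GHz = 0.074 m
βl = 2π·l/λ = 2π × 0.387 = 139°
tan(βl) = tan(139°) = -0.863
Z_in = Z_0·(Z_L + jZ_0·tanβl)/(Z_0 + jZ_L·tanβl)
     = 83.4·(107 − j72)/(83.4 − j92.3)

Z_in ≈ 83.9 + j20.9 Ω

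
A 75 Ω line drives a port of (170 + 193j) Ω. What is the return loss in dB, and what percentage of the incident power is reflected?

RL ≈ 3.23 dB; 47.6% of incident power reflected

Γ = (95 + j193)/(245 + j193), |Γ| = 0.69
RL = −20·log₁₀(0.69) = 3.23 dB
P_refl/P_inc = |Γ|² = 0.476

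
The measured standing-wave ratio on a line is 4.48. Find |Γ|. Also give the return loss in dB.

|Γ| = (S − 1)/(S + 1) = (4.48 − 1)/(4.48 + 1) = 3.48/5.48
RL = −20·log₁₀|Γ| = −20·log₁₀(0.635)

|Γ| ≈ 0.635; return loss ≈ 3.94 dB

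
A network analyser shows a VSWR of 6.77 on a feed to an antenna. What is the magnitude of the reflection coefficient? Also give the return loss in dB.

|Γ| = (S − 1)/(S + 1) = (6.77 − 1)/(6.77 + 1) = 5.77/7.77
RL = −20·log₁₀|Γ| = −20·log₁₀(0.743)

|Γ| ≈ 0.743; return loss ≈ 2.58 dB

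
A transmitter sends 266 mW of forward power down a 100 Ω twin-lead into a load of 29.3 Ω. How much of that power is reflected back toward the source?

P_reflected ≈ 79.5 mW

Γ = (29.3 − 100)/(29.3 + 100) = -0.547
|Γ|² = 0.299
P_refl = |Γ|²·P_inc = 79.5 mW, P_del = (1 − |Γ|²)·P_inc = 186 mW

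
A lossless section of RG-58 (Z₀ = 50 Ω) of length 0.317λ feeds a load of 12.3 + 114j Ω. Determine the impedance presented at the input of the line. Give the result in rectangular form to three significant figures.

Z_in ≈ 1.97 + j0.56 Ω

βl = 2π × 0.317 = 114°
tan(βl) = tan(114°) = -2.23
Z_in = Z_0·(Z_L + jZ_0·tanβl)/(Z_0 + jZ_L·tanβl)
     = 50·(12.3 + j2.33)/(305 − j27.5)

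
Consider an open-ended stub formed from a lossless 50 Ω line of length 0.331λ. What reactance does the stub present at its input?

βl = 2π × 0.331 = 119°
tan(βl) = -1.79
For an open-ended stub, Z_in = −jZ_0·cot(βl) = −jZ_0/tan(βl)

X_in ≈ 27.9 Ω (inductive)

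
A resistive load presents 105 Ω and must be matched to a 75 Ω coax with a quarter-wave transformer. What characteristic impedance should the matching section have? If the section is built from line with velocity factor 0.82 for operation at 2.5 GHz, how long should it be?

Z_qwt = √(Z_0·R_L) = √(75 × 105) = √7875
λ = 0.82·c/f = 0.0984 m, so l = λ/4 = 0.0246 m

Z_qwt ≈ 88.7 Ω; length ≈ 2.46 cm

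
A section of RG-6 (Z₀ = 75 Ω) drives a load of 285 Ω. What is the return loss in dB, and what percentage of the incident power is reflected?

Γ = (285 − 75)/(285 + 75) = 0.583
RL = −20·log₁₀(0.583) = 4.68 dB
P_refl/P_inc = |Γ|² = 0.34

RL ≈ 4.68 dB; 34% of incident power reflected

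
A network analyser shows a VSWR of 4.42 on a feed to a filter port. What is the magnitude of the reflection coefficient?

|Γ| = (S − 1)/(S + 1) = (4.42 − 1)/(4.42 + 1) = 3.42/5.42

|Γ| ≈ 0.631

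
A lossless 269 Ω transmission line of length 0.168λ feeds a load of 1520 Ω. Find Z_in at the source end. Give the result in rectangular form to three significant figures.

βl = 2π × 0.168 = 60.5°
tan(βl) = tan(60.5°) = 1.77
Z_in = Z_0·(Z_L + jZ_0·tanβl)/(Z_0 + jZ_L·tanβl)
     = 269·(1520 + j475)/(269 + j2680)

Z_in ≈ 62.2 − j146 Ω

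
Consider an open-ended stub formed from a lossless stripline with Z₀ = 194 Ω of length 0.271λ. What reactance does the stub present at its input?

βl = 2π × 0.271 = 97.6°
tan(βl) = -7.53
For an open-ended stub, Z_in = −jZ_0·cot(βl) = −jZ_0/tan(βl)

X_in ≈ 25.7 Ω (inductive)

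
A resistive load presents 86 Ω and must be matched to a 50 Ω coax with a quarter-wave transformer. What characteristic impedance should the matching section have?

Z_qwt ≈ 65.6 Ω

Z_qwt = √(Z_0·R_L) = √(50 × 86) = √4300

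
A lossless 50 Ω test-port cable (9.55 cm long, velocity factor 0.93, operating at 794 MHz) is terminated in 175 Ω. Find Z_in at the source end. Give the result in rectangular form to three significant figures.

Z_in ≈ 14.5 + j6.31 Ω

λ = v/f = 0.93·c / 794 MHz = 0.351 m
βl = 2π·l/λ = 2π × 0.272 = 97.8°
tan(βl) = tan(97.8°) = -7.26
Z_in = Z_0·(Z_L + jZ_0·tanβl)/(Z_0 + jZ_L·tanβl)
     = 50·(175 − j363)/(50 − j1270)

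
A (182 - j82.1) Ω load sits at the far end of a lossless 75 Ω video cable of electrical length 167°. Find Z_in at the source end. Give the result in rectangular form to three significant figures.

tan(βl) = tan(167°) = -0.231
Z_in = Z_0·(Z_L + jZ_0·tanβl)/(Z_0 + jZ_L·tanβl)
     = 75·(182 − j99.4)/(56 − j42)

Z_in ≈ 220 + j31.7 Ω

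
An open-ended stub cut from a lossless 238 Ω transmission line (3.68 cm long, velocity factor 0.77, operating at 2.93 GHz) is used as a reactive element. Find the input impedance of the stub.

λ = v/f = 0.77·c / 2.93 GHz = 0.0788 m
βl = 2π·l/λ = 2π × 0.467 = 168°
tan(βl) = -0.212
For an open-ended stub, Z_in = −jZ_0·cot(βl) = −jZ_0/tan(βl)

Z_in ≈ +j1120 Ω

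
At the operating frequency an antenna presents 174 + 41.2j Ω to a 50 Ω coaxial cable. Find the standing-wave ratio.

Γ = (Z_L − Z_0)/(Z_L + Z_0) = (124 + j41.2)/(224 + j41.2)
|Γ| = 131/228 = 0.574
VSWR = (1 + |Γ|)/(1 − |Γ|) = 1.57/0.426

VSWR ≈ 3.69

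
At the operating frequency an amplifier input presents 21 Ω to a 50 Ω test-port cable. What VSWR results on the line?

Γ = (21 − 50)/(21 + 50) = -0.408
VSWR = (1 + 0.408)/(1 − 0.408)

VSWR ≈ 2.38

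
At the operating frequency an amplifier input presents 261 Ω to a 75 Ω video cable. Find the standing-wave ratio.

VSWR ≈ 3.48

For a purely resistive load, VSWR = R_L/Z_0 or Z_0/R_L (whichever > 1) = 261/75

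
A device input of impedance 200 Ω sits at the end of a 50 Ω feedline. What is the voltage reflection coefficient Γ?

Γ = 0.6

Γ = (Z_L − Z_0)/(Z_L + Z_0) = (200 − 50)/(200 + 50) = 150/250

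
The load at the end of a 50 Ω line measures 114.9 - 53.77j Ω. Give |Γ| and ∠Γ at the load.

Γ ≈ 0.486 ∠ -21.6°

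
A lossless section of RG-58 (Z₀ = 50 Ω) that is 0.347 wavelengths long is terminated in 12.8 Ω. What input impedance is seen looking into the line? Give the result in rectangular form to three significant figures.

βl = 2π × 0.347 = 125°
tan(βl) = tan(125°) = -1.43
Z_in = Z_0·(Z_L + jZ_0·tanβl)/(Z_0 + jZ_L·tanβl)
     = 50·(12.8 − j71.6)/(50 − j18.3)

Z_in ≈ 34.4 − j59 Ω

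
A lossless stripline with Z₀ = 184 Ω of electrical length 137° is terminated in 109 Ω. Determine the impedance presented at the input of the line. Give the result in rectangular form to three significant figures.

Z_in ≈ 156 − j85.3 Ω

tan(βl) = tan(137°) = -0.933
Z_in = Z_0·(Z_L + jZ_0·tanβl)/(Z_0 + jZ_L·tanβl)
     = 184·(109 − j172)/(184 − j102)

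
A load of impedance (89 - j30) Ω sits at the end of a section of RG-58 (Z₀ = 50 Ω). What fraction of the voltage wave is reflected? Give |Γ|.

|Γ| ≈ 0.346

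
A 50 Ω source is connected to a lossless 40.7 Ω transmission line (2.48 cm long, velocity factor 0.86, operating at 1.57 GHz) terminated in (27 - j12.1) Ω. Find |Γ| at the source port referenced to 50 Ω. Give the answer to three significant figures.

|Γ| ≈ 0.328

λ = v/f = 0.86·c / 1.57 GHz = 0.164 m
βl = 2π·l/λ = 2π × 0.151 = 54.3°
tan(βl) = 1.39
Z_in = Z_0·(Z_L + jZ_0·tanβl)/(Z_0 + jZ_L·tanβl) = 27.8 + j13.4 Ω
Γ_s = (Z_in − Z_s)/(Z_in + Z_s) = (-22.2 + j13.4)/(77.8 + j13.4), |Γ_s| = 0.328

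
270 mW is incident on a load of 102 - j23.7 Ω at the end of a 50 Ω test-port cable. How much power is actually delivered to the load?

|Γ| = |(52 − j23.7)/(152 − j23.7)| = 0.371
|Γ|² = 0.138
P_refl = |Γ|²·P_inc = 37.3 mW, P_del = (1 − |Γ|²)·P_inc = 233 mW

P_delivered ≈ 233 mW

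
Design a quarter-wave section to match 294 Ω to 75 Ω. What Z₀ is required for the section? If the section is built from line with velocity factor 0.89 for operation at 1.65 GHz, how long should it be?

Z_qwt = √(Z_0·R_L) = √(75 × 294) = √22050
λ = 0.89·c/f = 0.162 m, so l = λ/4 = 0.0405 m

Z_qwt ≈ 148 Ω; length ≈ 4.05 cm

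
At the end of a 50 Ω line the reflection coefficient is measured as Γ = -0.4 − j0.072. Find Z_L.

Z_L ≈ 21.2 − j3.66 Ω

Z_L = Z_0·(1 + Γ)/(1 − Γ) = 50·(0.6 − j0.072)/(1.4 + j0.072)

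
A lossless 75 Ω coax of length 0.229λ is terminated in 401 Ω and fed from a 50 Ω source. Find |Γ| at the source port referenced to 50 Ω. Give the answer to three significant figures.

|Γ| ≈ 0.569

βl = 2π × 0.229 = 82.4°
tan(βl) = 7.53
Z_in = Z_0·(Z_L + jZ_0·tanβl)/(Z_0 + jZ_L·tanβl) = 14.3 − j9.6 Ω
Γ_s = (Z_in − Z_s)/(Z_in + Z_s) = (-35.7 − j9.6)/(64.3 − j9.6), |Γ_s| = 0.569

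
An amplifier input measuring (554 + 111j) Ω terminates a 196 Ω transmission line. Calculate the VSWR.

Γ = (Z_L − Z_0)/(Z_L + Z_0) = (358 + j111)/(750 + j111)
|Γ| = 375/758 = 0.494
VSWR = (1 + |Γ|)/(1 − |Γ|) = 1.49/0.506

VSWR ≈ 2.96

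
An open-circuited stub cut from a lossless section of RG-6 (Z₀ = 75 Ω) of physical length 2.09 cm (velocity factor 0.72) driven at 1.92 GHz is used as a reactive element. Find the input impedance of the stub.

Z_in ≈ −j32 Ω

λ = v/f = 0.72·c / 1.92 GHz = 0.113 m
βl = 2π·l/λ = 2π × 0.186 = 66.9°
tan(βl) = 2.34
For an open-circuited stub, Z_in = −jZ_0·cot(βl) = −jZ_0/tan(βl)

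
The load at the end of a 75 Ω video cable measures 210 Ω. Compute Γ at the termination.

Γ = 0.474

Γ = (Z_L − Z_0)/(Z_L + Z_0) = (210 − 75)/(210 + 75) = 135/285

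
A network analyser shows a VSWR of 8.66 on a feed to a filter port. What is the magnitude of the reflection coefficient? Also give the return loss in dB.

|Γ| ≈ 0.793; return loss ≈ 2.01 dB

|Γ| = (S − 1)/(S + 1) = (8.66 − 1)/(8.66 + 1) = 7.66/9.66
RL = −20·log₁₀|Γ| = −20·log₁₀(0.793)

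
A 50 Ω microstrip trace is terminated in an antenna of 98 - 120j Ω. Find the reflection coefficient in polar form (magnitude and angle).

Γ ≈ 0.678 ∠ -29.2°

Γ = (Z_L − Z_0)/(Z_L + Z_0) = (48 − j120)/(148 − j120)
|Γ| = 129/191 = 0.678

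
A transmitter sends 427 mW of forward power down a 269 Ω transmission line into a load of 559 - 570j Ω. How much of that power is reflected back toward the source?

P_reflected ≈ 173 mW

|Γ| = |(290 − j570)/(828 − j570)| = 0.636
|Γ|² = 0.405
P_refl = |Γ|²·P_inc = 173 mW, P_del = (1 − |Γ|²)·P_inc = 254 mW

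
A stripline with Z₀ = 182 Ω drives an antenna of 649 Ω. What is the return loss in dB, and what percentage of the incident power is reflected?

Γ = (649 − 182)/(649 + 182) = 0.562
RL = −20·log₁₀(0.562) = 5.01 dB
P_refl/P_inc = |Γ|² = 0.316

RL ≈ 5.01 dB; 31.6% of incident power reflected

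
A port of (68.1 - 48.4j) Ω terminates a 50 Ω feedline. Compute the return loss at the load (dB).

RL ≈ 7.85 dB

Γ = (18.1 − j48.4)/(118.1 − j48.4), |Γ| = 0.405
RL = −20·log₁₀|Γ| = −20·log₁₀(0.405)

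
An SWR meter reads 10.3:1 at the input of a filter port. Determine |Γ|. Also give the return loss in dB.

|Γ| = (S − 1)/(S + 1) = (10.3 − 1)/(10.3 + 1) = 9.3/11.3
RL = −20·log₁₀|Γ| = −20·log₁₀(0.823)

|Γ| ≈ 0.823; return loss ≈ 1.69 dB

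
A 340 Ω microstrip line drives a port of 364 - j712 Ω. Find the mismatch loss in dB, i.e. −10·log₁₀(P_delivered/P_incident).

mismatch loss ≈ 3.06 dB

Γ = (24 − j712)/(704 − j712), |Γ| = 0.711
|Γ|² = 0.506, so P_del/P_inc = 1 − |Γ|² = 0.494
ML = −10·log₁₀(1 − |Γ|²)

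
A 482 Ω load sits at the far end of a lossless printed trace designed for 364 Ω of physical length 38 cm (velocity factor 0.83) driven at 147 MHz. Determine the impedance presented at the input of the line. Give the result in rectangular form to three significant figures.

λ = v/f = 0.83·c / 147 MHz = 1.69 m
βl = 2π·l/λ = 2π × 0.224 = 80.8°
tan(βl) = tan(80.8°) = 6.15
Z_in = Z_0·(Z_L + jZ_0·tanβl)/(Z_0 + jZ_L·tanβl)
     = 364·(482 + j2240)/(364 + j2960)

Z_in ≈ 278 − j25.1 Ω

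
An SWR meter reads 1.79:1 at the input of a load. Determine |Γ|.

|Γ| = (S − 1)/(S + 1) = (1.79 − 1)/(1.79 + 1) = 0.79/2.79

|Γ| ≈ 0.283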